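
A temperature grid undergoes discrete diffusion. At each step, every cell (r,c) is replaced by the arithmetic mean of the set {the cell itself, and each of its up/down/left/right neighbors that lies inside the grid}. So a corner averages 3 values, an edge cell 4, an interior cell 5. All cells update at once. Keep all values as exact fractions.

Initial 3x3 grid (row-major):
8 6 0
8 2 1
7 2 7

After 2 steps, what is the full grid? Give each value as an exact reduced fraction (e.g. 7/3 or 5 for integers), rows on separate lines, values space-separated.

Answer: 211/36 131/30 53/18
461/80 421/100 359/120
197/36 173/40 31/9

Derivation:
After step 1:
  22/3 4 7/3
  25/4 19/5 5/2
  17/3 9/2 10/3
After step 2:
  211/36 131/30 53/18
  461/80 421/100 359/120
  197/36 173/40 31/9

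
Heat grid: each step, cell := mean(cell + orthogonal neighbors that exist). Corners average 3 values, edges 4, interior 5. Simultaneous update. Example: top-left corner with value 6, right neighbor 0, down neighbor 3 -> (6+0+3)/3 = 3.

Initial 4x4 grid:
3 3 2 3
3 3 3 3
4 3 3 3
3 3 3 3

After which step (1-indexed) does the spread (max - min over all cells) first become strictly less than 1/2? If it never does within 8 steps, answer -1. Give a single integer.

Step 1: max=10/3, min=8/3, spread=2/3
Step 2: max=391/120, min=329/120, spread=31/60
Step 3: max=3451/1080, min=3029/1080, spread=211/540
  -> spread < 1/2 first at step 3
Step 4: max=102241/32400, min=92159/32400, spread=5041/16200
Step 5: max=3046111/972000, min=2785889/972000, spread=130111/486000
Step 6: max=90735781/29160000, min=84224219/29160000, spread=3255781/14580000
Step 7: max=2706760351/874800000, min=2542039649/874800000, spread=82360351/437400000
Step 8: max=80806577821/26244000000, min=76657422179/26244000000, spread=2074577821/13122000000

Answer: 3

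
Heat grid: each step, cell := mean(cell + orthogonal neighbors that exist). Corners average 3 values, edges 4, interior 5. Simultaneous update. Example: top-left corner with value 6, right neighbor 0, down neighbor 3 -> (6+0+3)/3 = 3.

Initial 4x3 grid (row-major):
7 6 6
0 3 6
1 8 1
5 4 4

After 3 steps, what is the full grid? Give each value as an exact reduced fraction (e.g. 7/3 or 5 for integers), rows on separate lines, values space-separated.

After step 1:
  13/3 11/2 6
  11/4 23/5 4
  7/2 17/5 19/4
  10/3 21/4 3
After step 2:
  151/36 613/120 31/6
  911/240 81/20 387/80
  779/240 43/10 303/80
  145/36 899/240 13/3
After step 3:
  9431/2160 6667/1440 403/80
  5503/1440 2651/600 2141/480
  5533/1440 4591/1200 2071/480
  3967/1080 11813/2880 178/45

Answer: 9431/2160 6667/1440 403/80
5503/1440 2651/600 2141/480
5533/1440 4591/1200 2071/480
3967/1080 11813/2880 178/45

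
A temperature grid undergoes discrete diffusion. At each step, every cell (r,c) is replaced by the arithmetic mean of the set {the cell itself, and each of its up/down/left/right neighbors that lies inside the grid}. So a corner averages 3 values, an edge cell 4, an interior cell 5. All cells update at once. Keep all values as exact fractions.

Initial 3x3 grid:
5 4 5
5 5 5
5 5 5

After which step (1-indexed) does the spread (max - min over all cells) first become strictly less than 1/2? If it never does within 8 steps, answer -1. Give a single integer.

Step 1: max=5, min=14/3, spread=1/3
  -> spread < 1/2 first at step 1
Step 2: max=5, min=1133/240, spread=67/240
Step 3: max=993/200, min=10363/2160, spread=1807/10800
Step 4: max=26639/5400, min=4162037/864000, spread=33401/288000
Step 5: max=2656609/540000, min=37650067/7776000, spread=3025513/38880000
Step 6: max=141244051/28800000, min=15087073133/3110400000, spread=53531/995328
Step 7: max=38088883949/7776000000, min=907087074151/186624000000, spread=450953/11943936
Step 8: max=4564591389481/933120000000, min=54478296439397/11197440000000, spread=3799043/143327232

Answer: 1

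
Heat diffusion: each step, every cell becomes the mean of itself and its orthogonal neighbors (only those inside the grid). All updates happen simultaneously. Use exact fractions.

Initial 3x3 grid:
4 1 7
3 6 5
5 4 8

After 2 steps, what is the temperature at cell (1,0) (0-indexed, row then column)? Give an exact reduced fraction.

Step 1: cell (1,0) = 9/2
Step 2: cell (1,0) = 449/120
Full grid after step 2:
  35/9 153/40 46/9
  449/120 501/100 203/40
  19/4 1153/240 215/36

Answer: 449/120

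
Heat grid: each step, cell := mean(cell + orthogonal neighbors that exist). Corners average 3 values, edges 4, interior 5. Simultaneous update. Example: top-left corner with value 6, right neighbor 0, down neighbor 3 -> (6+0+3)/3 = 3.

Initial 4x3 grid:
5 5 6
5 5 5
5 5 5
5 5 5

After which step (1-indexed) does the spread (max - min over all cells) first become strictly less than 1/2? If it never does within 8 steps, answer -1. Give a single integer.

Answer: 1

Derivation:
Step 1: max=16/3, min=5, spread=1/3
  -> spread < 1/2 first at step 1
Step 2: max=95/18, min=5, spread=5/18
Step 3: max=1121/216, min=5, spread=41/216
Step 4: max=133817/25920, min=5, spread=4217/25920
Step 5: max=7985149/1555200, min=36079/7200, spread=38417/311040
Step 6: max=477760211/93312000, min=722597/144000, spread=1903471/18662400
Step 7: max=28594589089/5598720000, min=21715759/4320000, spread=18038617/223948800
Step 8: max=1712884182851/335923200000, min=1956926759/388800000, spread=883978523/13436928000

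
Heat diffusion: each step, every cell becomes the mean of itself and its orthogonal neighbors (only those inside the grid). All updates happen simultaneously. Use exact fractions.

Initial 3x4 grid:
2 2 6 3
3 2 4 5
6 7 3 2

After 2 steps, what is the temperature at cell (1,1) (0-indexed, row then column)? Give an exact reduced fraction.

Answer: 367/100

Derivation:
Step 1: cell (1,1) = 18/5
Step 2: cell (1,1) = 367/100
Full grid after step 2:
  103/36 761/240 185/48 143/36
  871/240 367/100 377/100 31/8
  157/36 523/120 95/24 65/18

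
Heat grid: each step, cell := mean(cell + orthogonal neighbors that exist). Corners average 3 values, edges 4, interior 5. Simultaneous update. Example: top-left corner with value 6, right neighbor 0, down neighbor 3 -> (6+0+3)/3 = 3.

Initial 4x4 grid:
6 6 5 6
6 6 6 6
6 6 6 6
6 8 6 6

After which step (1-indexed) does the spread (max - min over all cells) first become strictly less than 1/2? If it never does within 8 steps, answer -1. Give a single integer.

Step 1: max=20/3, min=17/3, spread=1
Step 2: max=391/60, min=689/120, spread=31/40
Step 3: max=3451/540, min=6269/1080, spread=211/360
Step 4: max=102241/16200, min=189359/32400, spread=5041/10800
  -> spread < 1/2 first at step 4
Step 5: max=3050377/486000, min=5710421/972000, spread=130111/324000
Step 6: max=45464537/7290000, min=34418161/5832000, spread=3255781/9720000
Step 7: max=2715757021/437400000, min=5184432989/874800000, spread=82360351/291600000
Step 8: max=20286236839/3280500000, min=156066161249/26244000000, spread=2074577821/8748000000

Answer: 4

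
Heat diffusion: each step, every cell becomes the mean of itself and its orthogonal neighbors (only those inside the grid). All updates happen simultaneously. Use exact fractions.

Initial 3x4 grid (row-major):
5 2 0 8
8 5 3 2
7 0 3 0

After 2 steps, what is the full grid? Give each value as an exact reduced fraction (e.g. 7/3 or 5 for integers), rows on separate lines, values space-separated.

Answer: 19/4 297/80 731/240 59/18
397/80 96/25 71/25 217/80
5 277/80 571/240 77/36

Derivation:
After step 1:
  5 3 13/4 10/3
  25/4 18/5 13/5 13/4
  5 15/4 3/2 5/3
After step 2:
  19/4 297/80 731/240 59/18
  397/80 96/25 71/25 217/80
  5 277/80 571/240 77/36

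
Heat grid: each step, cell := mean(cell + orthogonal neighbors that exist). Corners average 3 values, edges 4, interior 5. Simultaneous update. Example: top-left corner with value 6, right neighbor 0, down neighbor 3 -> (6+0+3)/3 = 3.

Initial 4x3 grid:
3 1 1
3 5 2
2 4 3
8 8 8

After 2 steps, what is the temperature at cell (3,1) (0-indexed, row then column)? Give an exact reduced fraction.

Step 1: cell (3,1) = 7
Step 2: cell (3,1) = 89/15
Full grid after step 2:
  97/36 55/24 79/36
  77/24 159/50 17/6
  179/40 229/50 133/30
  23/4 89/15 211/36

Answer: 89/15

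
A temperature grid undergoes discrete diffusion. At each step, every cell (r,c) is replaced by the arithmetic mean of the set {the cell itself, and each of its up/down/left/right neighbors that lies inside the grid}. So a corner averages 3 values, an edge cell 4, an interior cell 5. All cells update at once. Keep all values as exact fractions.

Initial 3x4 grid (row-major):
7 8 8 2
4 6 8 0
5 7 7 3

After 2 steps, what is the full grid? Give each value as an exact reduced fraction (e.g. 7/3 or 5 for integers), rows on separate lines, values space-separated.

Answer: 229/36 1601/240 1373/240 157/36
713/120 157/25 142/25 943/240
205/36 733/120 649/120 77/18

Derivation:
After step 1:
  19/3 29/4 13/2 10/3
  11/2 33/5 29/5 13/4
  16/3 25/4 25/4 10/3
After step 2:
  229/36 1601/240 1373/240 157/36
  713/120 157/25 142/25 943/240
  205/36 733/120 649/120 77/18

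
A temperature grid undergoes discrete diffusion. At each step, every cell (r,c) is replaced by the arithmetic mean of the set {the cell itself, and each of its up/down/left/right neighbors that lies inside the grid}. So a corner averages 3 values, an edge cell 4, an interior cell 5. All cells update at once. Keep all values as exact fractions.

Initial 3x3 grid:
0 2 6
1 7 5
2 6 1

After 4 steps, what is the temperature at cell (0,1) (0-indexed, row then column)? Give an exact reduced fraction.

Answer: 2987813/864000

Derivation:
Step 1: cell (0,1) = 15/4
Step 2: cell (0,1) = 797/240
Step 3: cell (0,1) = 49879/14400
Step 4: cell (0,1) = 2987813/864000
Full grid after step 4:
  133813/43200 2987813/864000 250757/64800
  454823/144000 324289/90000 3425813/864000
  72019/21600 14693/4000 173663/43200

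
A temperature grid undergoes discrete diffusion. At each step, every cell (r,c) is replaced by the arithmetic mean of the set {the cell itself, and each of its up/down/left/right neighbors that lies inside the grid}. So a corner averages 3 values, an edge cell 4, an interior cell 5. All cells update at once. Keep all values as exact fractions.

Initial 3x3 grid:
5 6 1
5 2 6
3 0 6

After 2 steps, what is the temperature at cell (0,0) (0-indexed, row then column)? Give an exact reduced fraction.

Step 1: cell (0,0) = 16/3
Step 2: cell (0,0) = 151/36
Full grid after step 2:
  151/36 509/120 139/36
  311/80 351/100 953/240
  55/18 793/240 7/2

Answer: 151/36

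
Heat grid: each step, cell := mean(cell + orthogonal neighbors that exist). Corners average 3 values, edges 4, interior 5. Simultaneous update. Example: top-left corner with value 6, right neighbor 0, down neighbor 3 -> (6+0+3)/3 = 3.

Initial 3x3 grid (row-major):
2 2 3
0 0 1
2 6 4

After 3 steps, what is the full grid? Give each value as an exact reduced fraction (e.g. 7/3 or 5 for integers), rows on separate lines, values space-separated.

After step 1:
  4/3 7/4 2
  1 9/5 2
  8/3 3 11/3
After step 2:
  49/36 413/240 23/12
  17/10 191/100 71/30
  20/9 167/60 26/9
After step 3:
  3443/2160 24871/14400 1441/720
  1079/600 12577/6000 4087/1800
  1207/540 1103/450 1447/540

Answer: 3443/2160 24871/14400 1441/720
1079/600 12577/6000 4087/1800
1207/540 1103/450 1447/540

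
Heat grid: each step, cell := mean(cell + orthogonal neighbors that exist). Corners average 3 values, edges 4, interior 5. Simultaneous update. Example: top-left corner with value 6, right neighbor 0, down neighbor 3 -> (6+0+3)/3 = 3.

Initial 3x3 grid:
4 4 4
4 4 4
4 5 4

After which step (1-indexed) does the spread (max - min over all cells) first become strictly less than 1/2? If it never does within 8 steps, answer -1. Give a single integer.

Step 1: max=13/3, min=4, spread=1/3
  -> spread < 1/2 first at step 1
Step 2: max=1027/240, min=4, spread=67/240
Step 3: max=9077/2160, min=807/200, spread=1807/10800
Step 4: max=3613963/864000, min=21961/5400, spread=33401/288000
Step 5: max=32333933/7776000, min=2203391/540000, spread=3025513/38880000
Step 6: max=12906526867/3110400000, min=117955949/28800000, spread=53531/995328
Step 7: max=772528925849/186624000000, min=31895116051/7776000000, spread=450953/11943936
Step 8: max=46298663560603/11197440000000, min=3833488610519/933120000000, spread=3799043/143327232

Answer: 1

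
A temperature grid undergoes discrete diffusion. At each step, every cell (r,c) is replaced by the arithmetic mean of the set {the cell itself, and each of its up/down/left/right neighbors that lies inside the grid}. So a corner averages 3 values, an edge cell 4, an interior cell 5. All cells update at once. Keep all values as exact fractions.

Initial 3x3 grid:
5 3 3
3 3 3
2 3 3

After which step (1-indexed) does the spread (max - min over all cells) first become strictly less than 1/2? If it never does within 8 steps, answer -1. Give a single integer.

Step 1: max=11/3, min=8/3, spread=1
Step 2: max=125/36, min=137/48, spread=89/144
Step 3: max=1427/432, min=421/144, spread=41/108
  -> spread < 1/2 first at step 3
Step 4: max=83917/25920, min=2851/960, spread=347/1296
Step 5: max=4955699/1555200, min=1554533/518400, spread=2921/15552
Step 6: max=294733453/93312000, min=94142651/31104000, spread=24611/186624
Step 7: max=17564464691/5598720000, min=1894015799/622080000, spread=207329/2239488
Step 8: max=1049313339277/335923200000, min=342493467259/111974400000, spread=1746635/26873856

Answer: 3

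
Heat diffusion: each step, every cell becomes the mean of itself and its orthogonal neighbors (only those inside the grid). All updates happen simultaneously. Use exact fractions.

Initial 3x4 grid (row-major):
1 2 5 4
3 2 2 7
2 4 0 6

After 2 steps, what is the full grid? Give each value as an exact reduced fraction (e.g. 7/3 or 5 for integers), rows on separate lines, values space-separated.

After step 1:
  2 5/2 13/4 16/3
  2 13/5 16/5 19/4
  3 2 3 13/3
After step 2:
  13/6 207/80 857/240 40/9
  12/5 123/50 84/25 1057/240
  7/3 53/20 47/15 145/36

Answer: 13/6 207/80 857/240 40/9
12/5 123/50 84/25 1057/240
7/3 53/20 47/15 145/36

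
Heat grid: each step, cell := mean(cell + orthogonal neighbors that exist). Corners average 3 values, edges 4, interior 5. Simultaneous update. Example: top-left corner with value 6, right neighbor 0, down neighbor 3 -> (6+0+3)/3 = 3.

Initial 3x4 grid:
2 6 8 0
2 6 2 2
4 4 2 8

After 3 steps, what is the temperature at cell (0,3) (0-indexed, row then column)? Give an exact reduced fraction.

Step 1: cell (0,3) = 10/3
Step 2: cell (0,3) = 31/9
Step 3: cell (0,3) = 809/216
Full grid after step 3:
  427/108 3011/720 2819/720 809/216
  5567/1440 47/12 95/24 2609/720
  791/216 176/45 153/40 15/4

Answer: 809/216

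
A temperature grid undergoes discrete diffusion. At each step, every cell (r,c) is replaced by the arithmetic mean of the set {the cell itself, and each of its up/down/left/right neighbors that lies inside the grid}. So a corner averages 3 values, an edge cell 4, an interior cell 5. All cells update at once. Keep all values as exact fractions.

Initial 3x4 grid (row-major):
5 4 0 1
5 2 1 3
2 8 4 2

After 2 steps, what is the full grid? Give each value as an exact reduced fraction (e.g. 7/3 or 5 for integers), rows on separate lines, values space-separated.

Answer: 131/36 155/48 91/48 55/36
103/24 13/4 13/5 97/48
25/6 67/16 51/16 17/6

Derivation:
After step 1:
  14/3 11/4 3/2 4/3
  7/2 4 2 7/4
  5 4 15/4 3
After step 2:
  131/36 155/48 91/48 55/36
  103/24 13/4 13/5 97/48
  25/6 67/16 51/16 17/6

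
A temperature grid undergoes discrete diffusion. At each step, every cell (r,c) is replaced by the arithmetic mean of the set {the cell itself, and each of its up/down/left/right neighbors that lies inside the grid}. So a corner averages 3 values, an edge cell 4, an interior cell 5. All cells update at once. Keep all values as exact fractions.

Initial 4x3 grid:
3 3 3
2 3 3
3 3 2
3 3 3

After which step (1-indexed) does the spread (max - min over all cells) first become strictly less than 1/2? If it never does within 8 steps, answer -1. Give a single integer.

Step 1: max=3, min=8/3, spread=1/3
  -> spread < 1/2 first at step 1
Step 2: max=35/12, min=329/120, spread=7/40
Step 3: max=1033/360, min=10073/3600, spread=257/3600
Step 4: max=3419/1200, min=151783/54000, spread=259/6750
Step 5: max=28726/10125, min=4567261/1620000, spread=3211/180000
Step 6: max=27524119/9720000, min=34295803/12150000, spread=437383/48600000
Step 7: max=549922957/194400000, min=8236160933/2916000000, spread=6341711/1458000000
Step 8: max=98938094789/34992000000, min=247156574561/87480000000, spread=125774941/58320000000

Answer: 1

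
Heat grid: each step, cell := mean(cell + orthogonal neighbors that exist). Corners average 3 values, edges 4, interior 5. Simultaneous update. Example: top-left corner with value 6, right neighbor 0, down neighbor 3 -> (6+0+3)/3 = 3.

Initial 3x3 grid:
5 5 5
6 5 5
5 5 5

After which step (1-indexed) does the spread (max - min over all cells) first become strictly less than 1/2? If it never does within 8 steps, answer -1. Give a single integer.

Answer: 1

Derivation:
Step 1: max=16/3, min=5, spread=1/3
  -> spread < 1/2 first at step 1
Step 2: max=1267/240, min=5, spread=67/240
Step 3: max=11237/2160, min=1007/200, spread=1807/10800
Step 4: max=4477963/864000, min=27361/5400, spread=33401/288000
Step 5: max=40109933/7776000, min=2743391/540000, spread=3025513/38880000
Step 6: max=16016926867/3110400000, min=146755949/28800000, spread=53531/995328
Step 7: max=959152925849/186624000000, min=39671116051/7776000000, spread=450953/11943936
Step 8: max=57496103560603/11197440000000, min=4766608610519/933120000000, spread=3799043/143327232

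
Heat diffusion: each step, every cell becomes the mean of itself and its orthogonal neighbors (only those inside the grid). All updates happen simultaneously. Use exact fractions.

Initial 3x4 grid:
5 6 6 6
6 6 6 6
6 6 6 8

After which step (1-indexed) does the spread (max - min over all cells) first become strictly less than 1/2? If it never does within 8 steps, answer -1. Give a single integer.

Answer: 4

Derivation:
Step 1: max=20/3, min=17/3, spread=1
Step 2: max=59/9, min=103/18, spread=5/6
Step 3: max=689/108, min=1255/216, spread=41/72
Step 4: max=81977/12960, min=151303/25920, spread=4217/8640
  -> spread < 1/2 first at step 4
Step 5: max=4866217/777600, min=9156179/1555200, spread=38417/103680
Step 6: max=290294783/46656000, min=552037501/93312000, spread=1903471/6220800
Step 7: max=17322137257/2799360000, min=33291378239/5598720000, spread=18038617/74649600
Step 8: max=1035453422963/167961600000, min=2004608456701/335923200000, spread=883978523/4478976000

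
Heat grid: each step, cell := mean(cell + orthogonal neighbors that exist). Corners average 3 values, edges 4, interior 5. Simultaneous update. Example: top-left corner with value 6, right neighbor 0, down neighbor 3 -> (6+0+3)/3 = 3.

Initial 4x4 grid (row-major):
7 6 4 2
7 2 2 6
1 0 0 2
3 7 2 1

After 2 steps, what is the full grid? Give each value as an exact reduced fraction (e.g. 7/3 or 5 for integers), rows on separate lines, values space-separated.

Answer: 47/9 1099/240 301/80 7/2
64/15 86/25 139/50 241/80
19/6 247/100 43/20 487/240
113/36 67/24 251/120 77/36

Derivation:
After step 1:
  20/3 19/4 7/2 4
  17/4 17/5 14/5 3
  11/4 2 6/5 9/4
  11/3 3 5/2 5/3
After step 2:
  47/9 1099/240 301/80 7/2
  64/15 86/25 139/50 241/80
  19/6 247/100 43/20 487/240
  113/36 67/24 251/120 77/36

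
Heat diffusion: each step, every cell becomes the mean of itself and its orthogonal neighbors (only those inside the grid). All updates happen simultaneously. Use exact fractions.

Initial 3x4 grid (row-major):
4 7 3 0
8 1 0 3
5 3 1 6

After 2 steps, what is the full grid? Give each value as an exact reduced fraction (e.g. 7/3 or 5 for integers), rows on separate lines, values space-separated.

Answer: 175/36 983/240 197/80 9/4
599/120 323/100 253/100 551/240
37/9 53/15 149/60 97/36

Derivation:
After step 1:
  19/3 15/4 5/2 2
  9/2 19/5 8/5 9/4
  16/3 5/2 5/2 10/3
After step 2:
  175/36 983/240 197/80 9/4
  599/120 323/100 253/100 551/240
  37/9 53/15 149/60 97/36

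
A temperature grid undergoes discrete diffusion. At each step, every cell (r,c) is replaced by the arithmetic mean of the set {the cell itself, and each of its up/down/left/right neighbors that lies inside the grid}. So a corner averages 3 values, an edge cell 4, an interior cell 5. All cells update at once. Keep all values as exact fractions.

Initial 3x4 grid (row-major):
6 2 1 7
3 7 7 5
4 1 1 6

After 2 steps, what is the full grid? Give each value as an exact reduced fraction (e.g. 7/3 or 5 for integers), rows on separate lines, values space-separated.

Answer: 38/9 191/48 1007/240 89/18
23/6 409/100 449/100 1127/240
131/36 41/12 19/5 14/3

Derivation:
After step 1:
  11/3 4 17/4 13/3
  5 4 21/5 25/4
  8/3 13/4 15/4 4
After step 2:
  38/9 191/48 1007/240 89/18
  23/6 409/100 449/100 1127/240
  131/36 41/12 19/5 14/3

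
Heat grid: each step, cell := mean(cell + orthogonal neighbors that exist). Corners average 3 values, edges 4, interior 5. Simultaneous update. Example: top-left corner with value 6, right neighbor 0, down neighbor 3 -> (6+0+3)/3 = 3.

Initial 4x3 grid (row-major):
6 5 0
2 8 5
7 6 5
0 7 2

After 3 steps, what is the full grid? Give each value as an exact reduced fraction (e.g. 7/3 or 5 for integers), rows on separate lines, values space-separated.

Answer: 10157/2160 68051/14400 9347/2160
18229/3600 28399/6000 1069/225
16889/3600 30359/6000 2083/450
10201/2160 64951/14400 10291/2160

Derivation:
After step 1:
  13/3 19/4 10/3
  23/4 26/5 9/2
  15/4 33/5 9/2
  14/3 15/4 14/3
After step 2:
  89/18 1057/240 151/36
  571/120 134/25 263/60
  623/120 119/25 76/15
  73/18 1181/240 155/36
After step 3:
  10157/2160 68051/14400 9347/2160
  18229/3600 28399/6000 1069/225
  16889/3600 30359/6000 2083/450
  10201/2160 64951/14400 10291/2160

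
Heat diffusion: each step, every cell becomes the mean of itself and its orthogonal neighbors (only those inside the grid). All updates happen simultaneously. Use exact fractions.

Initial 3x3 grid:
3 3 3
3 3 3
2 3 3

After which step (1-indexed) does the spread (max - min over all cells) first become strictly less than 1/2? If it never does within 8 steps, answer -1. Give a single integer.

Step 1: max=3, min=8/3, spread=1/3
  -> spread < 1/2 first at step 1
Step 2: max=3, min=49/18, spread=5/18
Step 3: max=3, min=607/216, spread=41/216
Step 4: max=1069/360, min=36749/12960, spread=347/2592
Step 5: max=10643/3600, min=2225863/777600, spread=2921/31104
Step 6: max=1270517/432000, min=134139461/46656000, spread=24611/373248
Step 7: max=28503259/9720000, min=8079357967/2799360000, spread=207329/4478976
Step 8: max=1516398401/518400000, min=485854847549/167961600000, spread=1746635/53747712

Answer: 1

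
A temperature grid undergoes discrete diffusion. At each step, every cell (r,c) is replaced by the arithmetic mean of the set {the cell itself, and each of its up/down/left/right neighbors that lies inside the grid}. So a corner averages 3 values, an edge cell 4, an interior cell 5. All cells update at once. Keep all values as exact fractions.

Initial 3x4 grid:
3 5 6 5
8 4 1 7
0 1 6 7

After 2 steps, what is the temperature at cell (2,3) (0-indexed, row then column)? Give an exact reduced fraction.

Answer: 185/36

Derivation:
Step 1: cell (2,3) = 20/3
Step 2: cell (2,3) = 185/36
Full grid after step 2:
  163/36 1073/240 391/80 61/12
  953/240 98/25 108/25 337/60
  19/6 133/40 539/120 185/36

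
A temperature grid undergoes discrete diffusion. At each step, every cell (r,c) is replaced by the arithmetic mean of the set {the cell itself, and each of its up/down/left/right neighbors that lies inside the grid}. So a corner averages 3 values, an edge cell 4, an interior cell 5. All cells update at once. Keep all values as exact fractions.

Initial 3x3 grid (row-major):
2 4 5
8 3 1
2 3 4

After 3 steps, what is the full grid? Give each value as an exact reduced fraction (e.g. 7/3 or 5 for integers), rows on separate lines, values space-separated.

After step 1:
  14/3 7/2 10/3
  15/4 19/5 13/4
  13/3 3 8/3
After step 2:
  143/36 153/40 121/36
  331/80 173/50 261/80
  133/36 69/20 107/36
After step 3:
  8593/2160 8771/2400 7523/2160
  18317/4800 3627/1000 15667/4800
  8123/2160 4073/1200 6973/2160

Answer: 8593/2160 8771/2400 7523/2160
18317/4800 3627/1000 15667/4800
8123/2160 4073/1200 6973/2160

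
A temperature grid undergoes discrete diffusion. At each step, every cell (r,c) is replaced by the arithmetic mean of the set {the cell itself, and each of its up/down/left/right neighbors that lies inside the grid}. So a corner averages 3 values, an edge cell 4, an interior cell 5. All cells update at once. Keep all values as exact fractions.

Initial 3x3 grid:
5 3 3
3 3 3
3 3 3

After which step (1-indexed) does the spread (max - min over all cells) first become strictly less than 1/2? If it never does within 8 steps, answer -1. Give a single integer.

Answer: 3

Derivation:
Step 1: max=11/3, min=3, spread=2/3
Step 2: max=32/9, min=3, spread=5/9
Step 3: max=365/108, min=3, spread=41/108
  -> spread < 1/2 first at step 3
Step 4: max=21571/6480, min=551/180, spread=347/1296
Step 5: max=1273337/388800, min=5557/1800, spread=2921/15552
Step 6: max=75812539/23328000, min=673483/216000, spread=24611/186624
Step 7: max=4517762033/1399680000, min=15236741/4860000, spread=207329/2239488
Step 8: max=269972352451/83980800000, min=816401599/259200000, spread=1746635/26873856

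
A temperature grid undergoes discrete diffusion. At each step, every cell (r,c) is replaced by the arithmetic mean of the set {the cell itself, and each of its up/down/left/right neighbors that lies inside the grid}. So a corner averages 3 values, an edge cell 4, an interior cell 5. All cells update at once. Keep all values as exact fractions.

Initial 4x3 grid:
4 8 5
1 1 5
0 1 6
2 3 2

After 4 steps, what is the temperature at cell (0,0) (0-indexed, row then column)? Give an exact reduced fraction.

Answer: 219359/64800

Derivation:
Step 1: cell (0,0) = 13/3
Step 2: cell (0,0) = 31/9
Step 3: cell (0,0) = 1883/540
Step 4: cell (0,0) = 219359/64800
Full grid after step 4:
  219359/64800 1662541/432000 22457/5400
  310969/108000 148691/45000 271771/72000
  245669/108000 487889/180000 686713/216000
  66917/32400 524483/216000 184909/64800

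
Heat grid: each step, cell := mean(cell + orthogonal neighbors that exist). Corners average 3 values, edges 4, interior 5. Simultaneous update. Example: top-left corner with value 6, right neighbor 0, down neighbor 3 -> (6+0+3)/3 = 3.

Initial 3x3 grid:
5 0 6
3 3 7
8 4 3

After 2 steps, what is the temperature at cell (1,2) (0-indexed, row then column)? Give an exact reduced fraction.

Answer: 343/80

Derivation:
Step 1: cell (1,2) = 19/4
Step 2: cell (1,2) = 343/80
Full grid after step 2:
  131/36 139/40 151/36
  949/240 209/50 343/80
  19/4 527/120 167/36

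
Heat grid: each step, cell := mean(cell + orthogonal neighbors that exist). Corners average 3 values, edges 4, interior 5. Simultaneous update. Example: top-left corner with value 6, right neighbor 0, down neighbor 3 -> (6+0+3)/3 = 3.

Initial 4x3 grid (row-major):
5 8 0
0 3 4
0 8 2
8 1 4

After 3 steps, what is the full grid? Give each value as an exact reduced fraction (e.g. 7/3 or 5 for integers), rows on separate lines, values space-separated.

After step 1:
  13/3 4 4
  2 23/5 9/4
  4 14/5 9/2
  3 21/4 7/3
After step 2:
  31/9 127/30 41/12
  56/15 313/100 307/80
  59/20 423/100 713/240
  49/12 803/240 145/36
After step 3:
  1027/270 6401/1800 919/240
  2983/900 22997/6000 2671/800
  4499/1200 1247/375 27119/7200
  2491/720 56473/14400 931/270

Answer: 1027/270 6401/1800 919/240
2983/900 22997/6000 2671/800
4499/1200 1247/375 27119/7200
2491/720 56473/14400 931/270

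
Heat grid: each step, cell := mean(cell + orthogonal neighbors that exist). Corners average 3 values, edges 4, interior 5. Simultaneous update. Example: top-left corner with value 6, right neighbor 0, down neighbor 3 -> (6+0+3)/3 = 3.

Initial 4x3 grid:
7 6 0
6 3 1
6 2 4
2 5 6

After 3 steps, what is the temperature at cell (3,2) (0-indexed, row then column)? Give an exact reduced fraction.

Step 1: cell (3,2) = 5
Step 2: cell (3,2) = 4
Step 3: cell (3,2) = 71/18
Full grid after step 3:
  5113/1080 3587/900 6941/2160
  16573/3600 23113/6000 23321/7200
  7679/1800 11899/3000 8447/2400
  1837/432 57667/14400 71/18

Answer: 71/18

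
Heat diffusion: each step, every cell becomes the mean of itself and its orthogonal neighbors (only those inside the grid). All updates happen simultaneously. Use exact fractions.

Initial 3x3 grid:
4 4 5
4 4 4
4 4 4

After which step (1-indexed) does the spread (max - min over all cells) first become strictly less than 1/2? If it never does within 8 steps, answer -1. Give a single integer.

Answer: 1

Derivation:
Step 1: max=13/3, min=4, spread=1/3
  -> spread < 1/2 first at step 1
Step 2: max=77/18, min=4, spread=5/18
Step 3: max=905/216, min=4, spread=41/216
Step 4: max=53971/12960, min=1451/360, spread=347/2592
Step 5: max=3217337/777600, min=14557/3600, spread=2921/31104
Step 6: max=192452539/46656000, min=1753483/432000, spread=24611/373248
Step 7: max=11516162033/2799360000, min=39536741/9720000, spread=207329/4478976
Step 8: max=689876352451/167961600000, min=2112401599/518400000, spread=1746635/53747712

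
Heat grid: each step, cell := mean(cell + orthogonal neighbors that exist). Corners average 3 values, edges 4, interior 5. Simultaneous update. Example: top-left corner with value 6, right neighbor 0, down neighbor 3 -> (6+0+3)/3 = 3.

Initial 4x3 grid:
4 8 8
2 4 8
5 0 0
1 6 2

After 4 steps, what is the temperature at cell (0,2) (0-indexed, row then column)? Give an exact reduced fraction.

Answer: 56819/10800

Derivation:
Step 1: cell (0,2) = 8
Step 2: cell (0,2) = 19/3
Step 3: cell (0,2) = 683/120
Step 4: cell (0,2) = 56819/10800
Full grid after step 4:
  305089/64800 543389/108000 56819/10800
  877483/216000 785089/180000 163643/36000
  242381/72000 1220603/360000 389009/108000
  127411/43200 2589427/864000 391583/129600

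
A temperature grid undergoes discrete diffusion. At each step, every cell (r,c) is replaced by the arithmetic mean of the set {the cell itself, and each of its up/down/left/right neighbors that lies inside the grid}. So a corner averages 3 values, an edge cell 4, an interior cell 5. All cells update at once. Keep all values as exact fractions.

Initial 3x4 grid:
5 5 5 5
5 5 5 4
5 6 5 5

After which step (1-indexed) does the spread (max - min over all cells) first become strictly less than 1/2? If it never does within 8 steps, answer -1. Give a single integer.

Step 1: max=16/3, min=14/3, spread=2/3
Step 2: max=631/120, min=1133/240, spread=43/80
Step 3: max=5611/1080, min=10363/2160, spread=859/2160
  -> spread < 1/2 first at step 3
Step 4: max=33293/6480, min=125989/25920, spread=7183/25920
Step 5: max=995531/194400, min=7585871/1555200, spread=378377/1555200
Step 6: max=3712771/729000, min=457860133/93312000, spread=3474911/18662400
Step 7: max=1776831817/349920000, min=27557298767/5598720000, spread=174402061/1119744000
Step 8: max=53139236509/10497600000, min=1658778976813/335923200000, spread=1667063659/13436928000

Answer: 3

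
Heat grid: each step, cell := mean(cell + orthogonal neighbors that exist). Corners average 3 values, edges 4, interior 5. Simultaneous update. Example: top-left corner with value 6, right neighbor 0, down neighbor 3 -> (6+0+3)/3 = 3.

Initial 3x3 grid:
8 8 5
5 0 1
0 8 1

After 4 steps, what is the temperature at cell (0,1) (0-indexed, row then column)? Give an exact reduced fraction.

Step 1: cell (0,1) = 21/4
Step 2: cell (0,1) = 1279/240
Step 3: cell (0,1) = 63953/14400
Step 4: cell (0,1) = 3863791/864000
Full grid after step 4:
  98383/21600 3863791/864000 64831/16200
  3716291/864000 690521/180000 1070347/288000
  241499/64800 3097291/864000 104437/32400

Answer: 3863791/864000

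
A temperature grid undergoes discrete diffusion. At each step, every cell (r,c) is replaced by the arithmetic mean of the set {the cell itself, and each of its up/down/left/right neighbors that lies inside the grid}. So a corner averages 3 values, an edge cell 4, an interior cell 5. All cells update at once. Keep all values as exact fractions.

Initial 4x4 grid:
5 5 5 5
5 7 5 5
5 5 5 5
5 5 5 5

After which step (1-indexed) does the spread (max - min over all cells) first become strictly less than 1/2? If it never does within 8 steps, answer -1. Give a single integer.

Step 1: max=11/2, min=5, spread=1/2
Step 2: max=136/25, min=5, spread=11/25
  -> spread < 1/2 first at step 2
Step 3: max=6367/1200, min=5, spread=367/1200
Step 4: max=28571/5400, min=1513/300, spread=1337/5400
Step 5: max=851669/162000, min=45469/9000, spread=33227/162000
Step 6: max=25514327/4860000, min=274049/54000, spread=849917/4860000
Step 7: max=762714347/145800000, min=4118533/810000, spread=21378407/145800000
Step 8: max=22836462371/4374000000, min=1238688343/243000000, spread=540072197/4374000000

Answer: 2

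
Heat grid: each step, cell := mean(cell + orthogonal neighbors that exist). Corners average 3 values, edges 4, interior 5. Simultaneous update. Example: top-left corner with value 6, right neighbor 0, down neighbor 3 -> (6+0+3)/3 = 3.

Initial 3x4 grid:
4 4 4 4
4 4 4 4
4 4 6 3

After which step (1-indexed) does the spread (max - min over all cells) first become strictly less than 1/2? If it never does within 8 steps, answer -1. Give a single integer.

Step 1: max=9/2, min=15/4, spread=3/4
Step 2: max=1049/240, min=47/12, spread=109/240
  -> spread < 1/2 first at step 2
Step 3: max=3381/800, min=4, spread=181/800
Step 4: max=906383/216000, min=174631/43200, spread=923/6000
Step 5: max=997423/240000, min=438181/108000, spread=213187/2160000
Step 6: max=806132807/194400000, min=44018099/10800000, spread=552281/7776000
Step 7: max=115698237947/27993600000, min=793736713/194400000, spread=56006051/1119744000
Step 8: max=2888342518367/699840000000, min=23860574171/5832000000, spread=25073617847/699840000000

Answer: 2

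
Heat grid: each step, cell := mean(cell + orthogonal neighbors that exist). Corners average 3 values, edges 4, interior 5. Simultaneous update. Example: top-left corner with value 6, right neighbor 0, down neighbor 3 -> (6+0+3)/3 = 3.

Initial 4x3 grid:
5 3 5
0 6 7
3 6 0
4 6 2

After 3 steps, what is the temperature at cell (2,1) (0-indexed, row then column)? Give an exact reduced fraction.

Answer: 3963/1000

Derivation:
Step 1: cell (2,1) = 21/5
Step 2: cell (2,1) = 201/50
Step 3: cell (2,1) = 3963/1000
Full grid after step 3:
  4067/1080 60707/14400 401/90
  27331/7200 24433/6000 10327/2400
  27581/7200 3963/1000 28531/7200
  8477/2160 9367/2400 8167/2160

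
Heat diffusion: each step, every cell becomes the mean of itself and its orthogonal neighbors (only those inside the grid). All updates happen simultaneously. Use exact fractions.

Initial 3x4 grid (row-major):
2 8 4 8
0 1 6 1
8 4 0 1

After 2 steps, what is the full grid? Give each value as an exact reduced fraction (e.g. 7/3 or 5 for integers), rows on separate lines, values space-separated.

After step 1:
  10/3 15/4 13/2 13/3
  11/4 19/5 12/5 4
  4 13/4 11/4 2/3
After step 2:
  59/18 1043/240 1019/240 89/18
  833/240 319/100 389/100 57/20
  10/3 69/20 34/15 89/36

Answer: 59/18 1043/240 1019/240 89/18
833/240 319/100 389/100 57/20
10/3 69/20 34/15 89/36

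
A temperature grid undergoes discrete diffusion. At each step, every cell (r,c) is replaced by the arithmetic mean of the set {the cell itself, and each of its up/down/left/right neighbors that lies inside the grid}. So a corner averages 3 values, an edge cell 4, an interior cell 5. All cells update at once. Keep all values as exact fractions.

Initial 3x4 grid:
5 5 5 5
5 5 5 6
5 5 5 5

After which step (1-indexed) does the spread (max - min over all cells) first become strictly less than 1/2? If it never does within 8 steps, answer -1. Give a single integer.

Answer: 1

Derivation:
Step 1: max=16/3, min=5, spread=1/3
  -> spread < 1/2 first at step 1
Step 2: max=1267/240, min=5, spread=67/240
Step 3: max=11237/2160, min=5, spread=437/2160
Step 4: max=4477531/864000, min=5009/1000, spread=29951/172800
Step 5: max=40095821/7776000, min=16954/3375, spread=206761/1555200
Step 6: max=16008195571/3110400000, min=27165671/5400000, spread=14430763/124416000
Step 7: max=958227741689/186624000000, min=2177652727/432000000, spread=139854109/1492992000
Step 8: max=57409671890251/11197440000000, min=196251228977/38880000000, spread=7114543559/89579520000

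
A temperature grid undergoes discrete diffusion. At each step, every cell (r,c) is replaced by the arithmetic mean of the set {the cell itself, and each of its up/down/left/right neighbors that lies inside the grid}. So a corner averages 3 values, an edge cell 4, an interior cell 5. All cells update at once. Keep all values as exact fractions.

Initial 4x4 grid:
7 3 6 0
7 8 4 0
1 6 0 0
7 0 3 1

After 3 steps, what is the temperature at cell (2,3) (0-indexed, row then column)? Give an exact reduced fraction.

Answer: 10727/7200

Derivation:
Step 1: cell (2,3) = 1/4
Step 2: cell (2,3) = 311/240
Step 3: cell (2,3) = 10727/7200
Full grid after step 3:
  11881/2160 34987/7200 2827/800 901/360
  2287/450 27343/6000 3103/1000 4981/2400
  1001/225 5341/1500 15503/6000 10727/7200
  389/108 5833/1800 3533/1800 3161/2160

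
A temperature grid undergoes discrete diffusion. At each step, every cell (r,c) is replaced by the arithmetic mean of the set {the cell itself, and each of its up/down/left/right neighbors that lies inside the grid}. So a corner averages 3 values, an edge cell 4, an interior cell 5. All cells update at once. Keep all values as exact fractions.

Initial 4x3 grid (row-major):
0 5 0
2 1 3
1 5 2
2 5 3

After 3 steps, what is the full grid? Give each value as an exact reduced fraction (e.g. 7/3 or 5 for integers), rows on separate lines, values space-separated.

After step 1:
  7/3 3/2 8/3
  1 16/5 3/2
  5/2 14/5 13/4
  8/3 15/4 10/3
After step 2:
  29/18 97/40 17/9
  271/120 2 637/240
  269/120 31/10 653/240
  107/36 251/80 31/9
After step 3:
  1133/540 317/160 5017/2160
  73/36 199/80 667/288
  1903/720 66/25 4291/1440
  6013/2160 3037/960 3349/1080

Answer: 1133/540 317/160 5017/2160
73/36 199/80 667/288
1903/720 66/25 4291/1440
6013/2160 3037/960 3349/1080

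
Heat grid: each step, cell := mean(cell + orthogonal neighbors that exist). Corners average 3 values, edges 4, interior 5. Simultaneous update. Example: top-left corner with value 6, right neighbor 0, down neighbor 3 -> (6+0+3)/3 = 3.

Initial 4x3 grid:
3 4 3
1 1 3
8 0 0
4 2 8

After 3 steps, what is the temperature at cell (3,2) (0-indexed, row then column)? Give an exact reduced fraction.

Answer: 1643/540

Derivation:
Step 1: cell (3,2) = 10/3
Step 2: cell (3,2) = 115/36
Step 3: cell (3,2) = 1643/540
Full grid after step 3:
  5953/2160 839/320 5513/2160
  1019/360 1027/400 889/360
  1133/360 573/200 973/360
  1903/540 105/32 1643/540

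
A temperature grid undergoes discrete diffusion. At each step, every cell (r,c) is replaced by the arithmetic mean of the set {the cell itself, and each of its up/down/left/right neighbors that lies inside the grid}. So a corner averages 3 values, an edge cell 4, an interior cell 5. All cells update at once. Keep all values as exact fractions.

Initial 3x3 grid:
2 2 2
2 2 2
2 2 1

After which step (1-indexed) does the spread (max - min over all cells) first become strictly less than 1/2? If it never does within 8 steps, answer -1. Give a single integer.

Step 1: max=2, min=5/3, spread=1/3
  -> spread < 1/2 first at step 1
Step 2: max=2, min=31/18, spread=5/18
Step 3: max=2, min=391/216, spread=41/216
Step 4: max=709/360, min=23789/12960, spread=347/2592
Step 5: max=7043/3600, min=1448263/777600, spread=2921/31104
Step 6: max=838517/432000, min=87483461/46656000, spread=24611/373248
Step 7: max=18783259/9720000, min=5279997967/2799360000, spread=207329/4478976
Step 8: max=997998401/518400000, min=317893247549/167961600000, spread=1746635/53747712

Answer: 1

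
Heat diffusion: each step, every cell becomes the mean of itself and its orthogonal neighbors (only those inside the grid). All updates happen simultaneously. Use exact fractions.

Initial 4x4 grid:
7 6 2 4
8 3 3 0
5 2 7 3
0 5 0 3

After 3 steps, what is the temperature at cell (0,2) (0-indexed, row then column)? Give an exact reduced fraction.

Step 1: cell (0,2) = 15/4
Step 2: cell (0,2) = 53/16
Step 3: cell (0,2) = 2861/800
Full grid after step 3:
  1271/240 3677/800 2861/800 35/12
  1477/300 1707/400 861/250 2291/800
  1793/450 569/150 6233/2000 2371/800
  1901/540 694/225 931/300 133/48

Answer: 2861/800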